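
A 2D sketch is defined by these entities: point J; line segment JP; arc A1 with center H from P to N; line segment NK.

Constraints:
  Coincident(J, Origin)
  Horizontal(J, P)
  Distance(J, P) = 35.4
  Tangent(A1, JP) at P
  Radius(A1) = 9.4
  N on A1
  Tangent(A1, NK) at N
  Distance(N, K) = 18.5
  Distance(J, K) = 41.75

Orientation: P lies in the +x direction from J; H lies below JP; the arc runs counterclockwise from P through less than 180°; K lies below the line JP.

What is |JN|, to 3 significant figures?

28.5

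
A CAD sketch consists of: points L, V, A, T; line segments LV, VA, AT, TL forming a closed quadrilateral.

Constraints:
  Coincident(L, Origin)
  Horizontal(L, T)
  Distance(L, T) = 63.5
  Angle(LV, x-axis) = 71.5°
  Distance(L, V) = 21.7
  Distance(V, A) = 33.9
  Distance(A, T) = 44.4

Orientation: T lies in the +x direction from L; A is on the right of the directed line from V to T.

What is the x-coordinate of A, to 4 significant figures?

20.37

L is at the origin; LT is horizontal with |LT| = 63.5 and T in +x, so T = (63.5, 0). LV runs at 71.5° with |LV| = 21.7, so V = (6.886, 20.58). A is determined by |VA| = 33.9 and |AT| = 44.4 together: it lies at the intersection of circle(V, 33.9) and circle(T, 44.4). With |VT| = 60.24, the foot of the radical line on VT is 23.30 from V and the perpendicular offset is √(33.9² − 23.30²) = 24.63. Taking the right-of-VT solution: A = (20.37, -10.53).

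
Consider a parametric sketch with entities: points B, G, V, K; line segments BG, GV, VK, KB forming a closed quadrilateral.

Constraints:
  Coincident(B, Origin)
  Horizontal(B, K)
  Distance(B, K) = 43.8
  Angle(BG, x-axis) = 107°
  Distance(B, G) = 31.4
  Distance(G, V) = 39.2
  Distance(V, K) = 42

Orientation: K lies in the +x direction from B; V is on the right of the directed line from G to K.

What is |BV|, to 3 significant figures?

7.80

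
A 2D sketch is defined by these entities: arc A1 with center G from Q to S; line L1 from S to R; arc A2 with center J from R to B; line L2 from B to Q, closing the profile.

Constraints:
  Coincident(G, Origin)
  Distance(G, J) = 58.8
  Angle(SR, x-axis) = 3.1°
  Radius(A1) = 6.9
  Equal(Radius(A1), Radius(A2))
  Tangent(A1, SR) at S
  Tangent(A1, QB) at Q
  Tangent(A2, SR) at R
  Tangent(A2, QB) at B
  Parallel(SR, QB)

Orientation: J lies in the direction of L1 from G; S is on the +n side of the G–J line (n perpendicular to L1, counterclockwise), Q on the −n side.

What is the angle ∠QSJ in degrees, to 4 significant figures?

83.31°

G is at the origin and J lies 58.8 along u from G, so J = 58.8·u = (58.71, 3.180). Tangency of A1 to both parallel lines with radius 6.9 puts S and Q at G ± 6.9·n: S = (-0.3731, 6.890), Q = (0.3731, -6.890). Then cos ∠QSJ = SQ·SJ / (|SQ||SJ|), giving 83.31°.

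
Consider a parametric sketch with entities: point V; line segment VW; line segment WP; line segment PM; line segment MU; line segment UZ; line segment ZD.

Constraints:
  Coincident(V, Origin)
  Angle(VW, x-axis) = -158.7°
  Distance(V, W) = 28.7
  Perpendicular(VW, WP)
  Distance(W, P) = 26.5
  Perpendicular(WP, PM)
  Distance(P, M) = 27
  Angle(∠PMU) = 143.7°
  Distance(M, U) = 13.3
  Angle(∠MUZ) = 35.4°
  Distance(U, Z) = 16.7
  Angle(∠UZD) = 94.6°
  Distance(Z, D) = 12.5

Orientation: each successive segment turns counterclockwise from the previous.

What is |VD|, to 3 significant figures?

32.5

∠MUZ = 35.4° gives UZ at -158° from the x-axis; with |UZ| = 16.7, Z = (-0.293, -20.4). ∠UZD = 94.6° gives ZD at -72.4° from the x-axis; with |ZD| = 12.5, D = (3.49, -32.3). Then |VD| = |D − V| = 32.5.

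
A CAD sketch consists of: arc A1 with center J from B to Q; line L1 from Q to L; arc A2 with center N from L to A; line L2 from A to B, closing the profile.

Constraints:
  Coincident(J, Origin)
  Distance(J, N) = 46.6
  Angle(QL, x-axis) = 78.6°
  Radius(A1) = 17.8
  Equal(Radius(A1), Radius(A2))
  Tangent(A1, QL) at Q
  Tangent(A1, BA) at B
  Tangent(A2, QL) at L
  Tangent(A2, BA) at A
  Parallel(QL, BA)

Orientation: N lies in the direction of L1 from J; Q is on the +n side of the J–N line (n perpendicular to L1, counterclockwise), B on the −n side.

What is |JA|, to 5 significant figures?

49.884

Tangency of A1 to both parallel lines with radius 17.8 puts Q and B at J ± 17.8·n: Q = (-17.449, 3.5183), B = (17.449, -3.5183). Equal radii place L and A the same way about N: L = N + 17.8·n = (-8.2380, 49.199), A = N − 17.8·n = (26.660, 42.162). Then |JA| = |A − J| = 49.884.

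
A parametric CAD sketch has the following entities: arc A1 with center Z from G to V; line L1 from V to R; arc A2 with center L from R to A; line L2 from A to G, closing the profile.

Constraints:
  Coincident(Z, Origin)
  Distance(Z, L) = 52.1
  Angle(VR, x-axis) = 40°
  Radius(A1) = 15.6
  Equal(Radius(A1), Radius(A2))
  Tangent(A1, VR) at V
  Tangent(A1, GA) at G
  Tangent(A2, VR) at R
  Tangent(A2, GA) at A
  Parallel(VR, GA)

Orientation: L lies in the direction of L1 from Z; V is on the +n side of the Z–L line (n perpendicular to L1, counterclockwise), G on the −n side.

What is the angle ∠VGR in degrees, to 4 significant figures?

59.08°

The slot axis is L1's direction at 40.0°, so u = (cos 40.0°, sin 40.0°) = (0.7660, 0.6428) and n = (−sin 40.0°, cos 40.0°) = (-0.6428, 0.7660). Z is at the origin and L lies 52.1 along u from Z, so L = 52.1·u = (39.91, 33.49). Tangency of A1 to both parallel lines with radius 15.6 puts V and G at Z ± 15.6·n: V = (-10.03, 11.95), G = (10.03, -11.95). Equal radii place R and A the same way about L: R = L + 15.6·n = (29.88, 45.44), A = L − 15.6·n = (49.94, 21.54). Then cos ∠VGR = GV·GR / (|GV||GR|), giving 59.08°.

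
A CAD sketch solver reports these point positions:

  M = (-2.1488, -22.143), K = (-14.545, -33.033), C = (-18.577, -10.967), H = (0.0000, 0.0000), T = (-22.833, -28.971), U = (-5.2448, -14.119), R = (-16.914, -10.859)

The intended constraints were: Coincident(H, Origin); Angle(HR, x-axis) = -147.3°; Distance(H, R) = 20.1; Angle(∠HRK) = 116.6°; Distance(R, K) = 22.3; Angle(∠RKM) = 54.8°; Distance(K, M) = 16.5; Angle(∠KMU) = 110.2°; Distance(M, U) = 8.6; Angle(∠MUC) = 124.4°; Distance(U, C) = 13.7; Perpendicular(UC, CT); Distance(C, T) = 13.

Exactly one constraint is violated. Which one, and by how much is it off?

Distance(C, T) = 13 — off by 5.50.

H = (0.00, 0.00) ✓; HR at -147.3° ✓; |HR| = 20.10 ✓; ∠HRK = 116.6° ✓; |RK| = 22.30 ✓; ∠RKM = 54.80° ✓; |KM| = 16.50 ✓; ∠KMU = 110.2° ✓; |MU| = 8.601 ✓; ∠MUC = 124.4° ✓; |UC| = 13.70 ✓; ∠(UC, CT) = 90.00° ✓; |CT| = 18.50 ✗.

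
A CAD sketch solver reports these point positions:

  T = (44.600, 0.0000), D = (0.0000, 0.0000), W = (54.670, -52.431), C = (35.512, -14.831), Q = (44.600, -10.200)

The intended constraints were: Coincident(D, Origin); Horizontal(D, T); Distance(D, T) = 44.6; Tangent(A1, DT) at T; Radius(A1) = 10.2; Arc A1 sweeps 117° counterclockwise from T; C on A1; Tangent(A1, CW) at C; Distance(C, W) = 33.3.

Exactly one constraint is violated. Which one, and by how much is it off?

Distance(C, W) = 33.3 — off by 8.90.

D = (0.00, 0.00) ✓; D.y = 0.00, T.y = 0.00 ✓; |DT| = 44.60 ✓; ∠(QT, TD) = 90.00° ✓; |QT| = 10.20 ✓; bearing(Q→C) − bearing(Q→T) = 117.0° ✓; |QC| = 10.20 ✓; ∠(QC, CW) = 90.00° ✓; |CW| = 42.20 ✗.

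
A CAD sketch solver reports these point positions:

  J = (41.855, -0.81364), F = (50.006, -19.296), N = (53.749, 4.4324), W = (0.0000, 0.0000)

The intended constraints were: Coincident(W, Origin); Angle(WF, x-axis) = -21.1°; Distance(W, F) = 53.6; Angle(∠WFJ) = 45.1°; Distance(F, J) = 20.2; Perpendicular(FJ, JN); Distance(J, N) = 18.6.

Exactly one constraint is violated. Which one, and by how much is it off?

Distance(J, N) = 18.6 — off by 5.60.

W = (0.00, 0.00) ✓; WF at -21.10° ✓; |WF| = 53.60 ✓; ∠WFJ = 45.10° ✓; |FJ| = 20.20 ✓; ∠(FJ, JN) = 90.00° ✓; |JN| = 13.00 ✗.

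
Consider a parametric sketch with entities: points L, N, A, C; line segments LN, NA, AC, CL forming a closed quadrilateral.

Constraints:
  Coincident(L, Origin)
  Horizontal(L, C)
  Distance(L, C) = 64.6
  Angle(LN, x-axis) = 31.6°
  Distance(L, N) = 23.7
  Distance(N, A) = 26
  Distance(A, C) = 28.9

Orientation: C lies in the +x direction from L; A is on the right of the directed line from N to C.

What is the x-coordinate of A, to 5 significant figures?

36.728

L is at the origin; LC is horizontal with |LC| = 64.6 and C in +x, so C = (64.6, 0). LN runs at 31.6° with |LN| = 23.7, so N = (20.186, 12.418). A is determined by |NA| = 26.0 and |AC| = 28.9 together: it lies at the intersection of circle(N, 26.0) and circle(C, 28.9). With |NC| = 46.118, the foot of the radical line on NC is 21.333 from N and the perpendicular offset is √(26.0² − 21.333²) = 14.863. Taking the right-of-NC solution: A = (36.728, -7.6403).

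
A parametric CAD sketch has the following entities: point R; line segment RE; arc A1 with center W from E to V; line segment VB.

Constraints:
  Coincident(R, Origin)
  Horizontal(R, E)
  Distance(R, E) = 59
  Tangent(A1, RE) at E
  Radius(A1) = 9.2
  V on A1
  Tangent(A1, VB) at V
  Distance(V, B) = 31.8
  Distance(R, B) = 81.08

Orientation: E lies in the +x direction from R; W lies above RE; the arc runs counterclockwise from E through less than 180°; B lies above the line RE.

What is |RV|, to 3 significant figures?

68.7

R is at the origin; RE is horizontal with |RE| = 59.0 and E on the +x side, so E = (59.0, 0.00). A1 meets RE tangentially, so WE is at right angles to RE, so W = E + (0, 9.2) = (59.0, 9.20). Since WV ⟂ VB (tangency), |WB| = √(9.2² + 31.8²) = 33.1 regardless of where V sits on A1. So B lies on both circle(R, 81.08) and circle(W, 33.1); the above-RE intersection is B = (70.4, 40.3). V is the foot of the tangent from B: V = (68.2, 8.57).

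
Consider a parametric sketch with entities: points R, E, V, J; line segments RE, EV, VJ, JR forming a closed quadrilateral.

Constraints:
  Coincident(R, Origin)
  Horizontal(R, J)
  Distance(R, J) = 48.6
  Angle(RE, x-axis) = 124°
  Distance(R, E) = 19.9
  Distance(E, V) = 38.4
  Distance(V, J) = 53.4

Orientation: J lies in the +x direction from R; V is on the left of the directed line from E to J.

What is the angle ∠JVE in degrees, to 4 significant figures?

83.19°

Checks: |EV| = 38.40 ✓; |VJ| = 53.40 ✓.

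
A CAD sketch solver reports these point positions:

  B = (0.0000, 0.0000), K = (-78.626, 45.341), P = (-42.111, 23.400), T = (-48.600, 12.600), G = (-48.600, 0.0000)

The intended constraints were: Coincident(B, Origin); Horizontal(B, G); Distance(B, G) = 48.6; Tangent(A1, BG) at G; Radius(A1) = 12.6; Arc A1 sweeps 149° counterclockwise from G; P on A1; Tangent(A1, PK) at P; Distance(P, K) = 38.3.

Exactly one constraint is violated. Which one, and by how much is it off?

Distance(P, K) = 38.3 — off by 4.30.

B = (0.00, 0.00) ✓; B.y = 0.00, G.y = 0.00 ✓; |BG| = 48.60 ✓; ∠(TG, GB) = 90.00° ✓; |TG| = 12.60 ✓; bearing(T→P) − bearing(T→G) = 149.0° ✓; |TP| = 12.60 ✓; ∠(TP, PK) = 90.00° ✓; |PK| = 42.60 ✗.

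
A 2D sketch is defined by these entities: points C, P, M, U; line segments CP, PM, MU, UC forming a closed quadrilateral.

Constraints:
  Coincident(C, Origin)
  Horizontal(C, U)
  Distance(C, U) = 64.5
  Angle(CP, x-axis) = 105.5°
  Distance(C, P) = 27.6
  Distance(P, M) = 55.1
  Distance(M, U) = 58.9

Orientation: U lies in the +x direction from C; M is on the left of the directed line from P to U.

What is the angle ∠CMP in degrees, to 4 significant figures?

23.41°

C is at the origin; CU is horizontal with |CU| = 64.5 and U in +x, so U = (64.5, 0). CP runs at 105.5° with |CP| = 27.6, so P = (-7.376, 26.60). M is determined by |PM| = 55.1 and |MU| = 58.9 together: it lies at the intersection of circle(P, 55.1) and circle(U, 58.9). With |PU| = 76.64, the foot of the radical line on PU is 35.49 from P and the perpendicular offset is √(55.1² − 35.49²) = 42.15. Taking the left-of-PU solution: M = (40.54, 53.81).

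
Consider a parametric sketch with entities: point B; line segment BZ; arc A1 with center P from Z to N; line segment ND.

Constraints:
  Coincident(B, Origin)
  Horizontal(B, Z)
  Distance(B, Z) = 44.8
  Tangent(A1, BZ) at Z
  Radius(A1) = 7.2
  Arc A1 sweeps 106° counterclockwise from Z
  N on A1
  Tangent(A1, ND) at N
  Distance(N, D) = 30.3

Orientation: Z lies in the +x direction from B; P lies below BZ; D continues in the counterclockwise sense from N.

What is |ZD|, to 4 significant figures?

38.34

B is at the origin; BZ is horizontal with |BZ| = 44.8 and Z on the +x side, so Z = (44.80, 0.000). Since A1 is tangent to BZ there, PZ ⟂ BZ, so P = Z + (0, -7.2) = (44.80, -7.200). On A1, Z sits at bearing 90° from P; a 106° counterclockwise sweep puts N at bearing 196°, so N = P + 7.2·(cos 196°, sin 196°) = (37.88, -9.185). Tangency of A1 to ND means the radius PN is perpendicular to ND, so ND runs along (−sin 196°, cos 196°); with |ND| = 30.3, D = (46.23, -38.31). Then |ZD| = |D − Z| = 38.34.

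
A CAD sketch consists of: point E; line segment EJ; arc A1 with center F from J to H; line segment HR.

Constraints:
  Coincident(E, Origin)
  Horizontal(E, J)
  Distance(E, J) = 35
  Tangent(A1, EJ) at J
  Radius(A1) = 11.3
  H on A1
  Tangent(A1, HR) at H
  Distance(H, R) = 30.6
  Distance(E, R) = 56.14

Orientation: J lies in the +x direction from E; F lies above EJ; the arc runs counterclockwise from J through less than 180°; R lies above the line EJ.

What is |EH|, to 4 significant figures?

48.07

E is at the origin; EJ is horizontal with |EJ| = 35.0 and J on the +x side, so J = (35.00, 0.000). Tangency of A1 to EJ means the radius FJ is perpendicular to EJ, so F = J + (0, 11.3) = (35.00, 11.30). Since FH ⟂ HR (tangency), |FR| = √(11.3² + 30.6²) = 32.62 regardless of where H sits on A1. So R lies on both circle(E, 56.14) and circle(F, 32.62); the above-EJ intersection is R = (34.97, 43.92). H is the foot of the tangent from R: H = (45.60, 15.22).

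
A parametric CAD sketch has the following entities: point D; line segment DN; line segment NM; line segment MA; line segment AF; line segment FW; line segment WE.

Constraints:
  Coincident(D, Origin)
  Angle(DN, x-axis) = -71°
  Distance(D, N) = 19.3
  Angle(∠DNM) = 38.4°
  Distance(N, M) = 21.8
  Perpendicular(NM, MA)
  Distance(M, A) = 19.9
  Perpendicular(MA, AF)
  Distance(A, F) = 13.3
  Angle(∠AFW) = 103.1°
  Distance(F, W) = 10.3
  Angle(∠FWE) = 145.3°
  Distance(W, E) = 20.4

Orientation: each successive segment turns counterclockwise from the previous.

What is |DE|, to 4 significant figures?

21.14

D is at the origin; DN runs at -71.0° with length 19.3, so N = (6.283, -18.25). ∠DNM = 38.4° gives NM at 70.60° from the x-axis; with |NM| = 21.8, M = (13.52, 2.314). NM is perpendicular to MA, so MA runs at 160.6°; with |MA| = 19.9, A = (-5.246, 8.924). MA is perpendicular to AF, so AF runs at -109.4°; with |AF| = 13.3, F = (-9.663, -3.621). ∠AFW = 103.1° gives FW at -32.50° from the x-axis; with |FW| = 10.3, W = (-0.9764, -9.155). ∠FWE = 145.3° gives WE at 2.200° from the x-axis; with |WE| = 20.4, E = (19.41, -8.372). Then |DE| = |E − D| = 21.14.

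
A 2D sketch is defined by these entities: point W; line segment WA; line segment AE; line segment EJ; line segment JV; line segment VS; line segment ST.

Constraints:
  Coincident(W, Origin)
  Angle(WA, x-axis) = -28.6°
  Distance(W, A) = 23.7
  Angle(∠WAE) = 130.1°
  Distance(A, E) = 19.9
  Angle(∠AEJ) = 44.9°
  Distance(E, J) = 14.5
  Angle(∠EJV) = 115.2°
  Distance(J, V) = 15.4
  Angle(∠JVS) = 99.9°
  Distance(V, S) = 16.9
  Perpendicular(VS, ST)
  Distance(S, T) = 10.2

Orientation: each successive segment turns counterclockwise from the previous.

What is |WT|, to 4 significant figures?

36.49

W is at the origin; WA runs at -28.6° with length 23.7, so A = (20.81, -11.34). ∠WAE = 130.1° gives AE at 21.30° from the x-axis; with |AE| = 19.9, E = (39.35, -4.116). ∠AEJ = 44.9° gives EJ at 156.4° from the x-axis; with |EJ| = 14.5, J = (26.06, 1.689). ∠EJV = 115.2° gives JV at -138.8° from the x-axis; with |JV| = 15.4, V = (14.47, -8.455). ∠JVS = 99.9° gives VS at -58.70° from the x-axis; with |VS| = 16.9, S = (23.25, -22.90). VS is perpendicular to ST, so ST runs at 31.30°; with |ST| = 10.2, T = (31.97, -17.60). Then |WT| = |T − W| = 36.49.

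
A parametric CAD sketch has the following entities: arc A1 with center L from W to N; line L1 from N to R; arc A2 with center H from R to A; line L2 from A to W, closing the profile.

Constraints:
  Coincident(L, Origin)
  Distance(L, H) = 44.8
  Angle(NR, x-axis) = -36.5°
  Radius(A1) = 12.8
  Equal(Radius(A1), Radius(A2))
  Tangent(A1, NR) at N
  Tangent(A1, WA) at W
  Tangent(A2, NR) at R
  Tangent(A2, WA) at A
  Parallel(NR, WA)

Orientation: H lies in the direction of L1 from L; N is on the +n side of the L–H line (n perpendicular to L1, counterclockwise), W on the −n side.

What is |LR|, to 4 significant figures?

46.59

The slot axis is L1's direction at -36.5°, so u = (cos -36.5°, sin -36.5°) = (0.8039, -0.5948) and n = (−sin -36.5°, cos -36.5°) = (0.5948, 0.8039). L is at the origin and H lies 44.8 along u from L, so H = 44.8·u = (36.01, -26.65). Tangency of A1 to both parallel lines with radius 12.8 puts N and W at L ± 12.8·n: N = (7.614, 10.29), W = (-7.614, -10.29). Equal radii place R and A the same way about H: R = H + 12.8·n = (43.63, -16.36), A = H − 12.8·n = (28.40, -36.94). Then |LR| = |R − L| = 46.59.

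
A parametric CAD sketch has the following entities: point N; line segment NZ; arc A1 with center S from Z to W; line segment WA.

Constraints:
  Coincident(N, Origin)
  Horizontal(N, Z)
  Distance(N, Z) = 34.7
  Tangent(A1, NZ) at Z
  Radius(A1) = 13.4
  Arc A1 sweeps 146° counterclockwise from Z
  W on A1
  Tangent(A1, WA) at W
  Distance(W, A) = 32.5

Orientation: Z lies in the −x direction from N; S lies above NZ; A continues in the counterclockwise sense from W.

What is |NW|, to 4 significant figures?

36.62

A1 meets NZ tangentially, so SZ is at right angles to NZ, so S = Z + (0, 13.4) = (-34.70, 13.40). On A1, Z sits at bearing -90° from S; a 146° counterclockwise sweep puts W at bearing 56°, so W = S + 13.4·(cos 56°, sin 56°) = (-27.21, 24.51). Then |NW| = |W − N| = 36.62.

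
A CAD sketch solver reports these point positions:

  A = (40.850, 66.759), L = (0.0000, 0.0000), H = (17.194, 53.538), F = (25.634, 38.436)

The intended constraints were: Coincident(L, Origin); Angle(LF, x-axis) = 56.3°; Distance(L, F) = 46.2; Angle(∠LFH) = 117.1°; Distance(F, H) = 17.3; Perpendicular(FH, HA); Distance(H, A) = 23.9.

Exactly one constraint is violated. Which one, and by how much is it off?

Distance(H, A) = 23.9 — off by 3.20.

L = (0.00, 0.00) ✓; LF at 56.30° ✓; |LF| = 46.20 ✓; ∠LFH = 117.1° ✓; |FH| = 17.30 ✓; ∠(FH, HA) = 90.00° ✓; |HA| = 27.10 ✗.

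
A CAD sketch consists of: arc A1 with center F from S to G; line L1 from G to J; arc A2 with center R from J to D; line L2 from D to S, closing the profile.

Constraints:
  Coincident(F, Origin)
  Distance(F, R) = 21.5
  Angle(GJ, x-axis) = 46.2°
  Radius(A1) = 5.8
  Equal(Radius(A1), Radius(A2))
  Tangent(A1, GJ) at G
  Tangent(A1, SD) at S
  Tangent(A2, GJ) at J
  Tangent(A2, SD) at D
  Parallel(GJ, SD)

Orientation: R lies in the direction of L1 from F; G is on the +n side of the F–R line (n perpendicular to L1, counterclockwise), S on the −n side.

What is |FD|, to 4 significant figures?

22.27

The slot axis is L1's direction at 46.2°, so u = (cos 46.2°, sin 46.2°) = (0.6921, 0.7218) and n = (−sin 46.2°, cos 46.2°) = (-0.7218, 0.6921). F is at the origin and R lies 21.5 along u from F, so R = 21.5·u = (14.88, 15.52). Tangency of A1 to both parallel lines with radius 5.8 puts G and S at F ± 5.8·n: G = (-4.186, 4.014), S = (4.186, -4.014). Equal radii place J and D the same way about R: J = R + 5.8·n = (10.69, 19.53), D = R − 5.8·n = (19.07, 11.50). Then |FD| = |D − F| = 22.27.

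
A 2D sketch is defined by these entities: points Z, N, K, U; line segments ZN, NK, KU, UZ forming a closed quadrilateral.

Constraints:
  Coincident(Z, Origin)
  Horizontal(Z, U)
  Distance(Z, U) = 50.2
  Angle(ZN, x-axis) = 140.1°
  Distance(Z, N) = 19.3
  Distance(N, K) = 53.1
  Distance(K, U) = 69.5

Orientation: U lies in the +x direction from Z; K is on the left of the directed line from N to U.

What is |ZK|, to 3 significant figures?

59.4

Checks: |NK| = 53.10 ✓; |KU| = 69.50 ✓.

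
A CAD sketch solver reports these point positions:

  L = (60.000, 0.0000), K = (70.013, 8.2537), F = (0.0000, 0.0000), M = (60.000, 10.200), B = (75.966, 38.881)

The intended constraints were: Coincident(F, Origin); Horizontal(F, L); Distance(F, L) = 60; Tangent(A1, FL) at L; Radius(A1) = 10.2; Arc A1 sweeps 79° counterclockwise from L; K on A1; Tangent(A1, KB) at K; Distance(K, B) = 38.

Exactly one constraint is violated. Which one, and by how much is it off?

Distance(K, B) = 38 — off by 6.80.

F = (0.00, 0.00) ✓; F.y = 0.00, L.y = 0.00 ✓; |FL| = 60.00 ✓; ∠(ML, LF) = 90.00° ✓; |ML| = 10.20 ✓; bearing(M→K) − bearing(M→L) = 79.00° ✓; |MK| = 10.20 ✓; ∠(MK, KB) = 90.00° ✓; |KB| = 31.20 ✗.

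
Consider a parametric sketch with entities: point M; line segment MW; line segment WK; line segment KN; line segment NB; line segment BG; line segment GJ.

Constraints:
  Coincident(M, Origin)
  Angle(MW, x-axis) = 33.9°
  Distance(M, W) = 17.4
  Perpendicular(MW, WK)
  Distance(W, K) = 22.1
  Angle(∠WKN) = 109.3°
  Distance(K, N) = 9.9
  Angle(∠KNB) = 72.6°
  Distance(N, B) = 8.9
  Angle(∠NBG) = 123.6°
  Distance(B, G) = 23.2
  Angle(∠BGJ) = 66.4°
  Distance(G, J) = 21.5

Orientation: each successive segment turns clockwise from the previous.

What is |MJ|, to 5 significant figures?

39.296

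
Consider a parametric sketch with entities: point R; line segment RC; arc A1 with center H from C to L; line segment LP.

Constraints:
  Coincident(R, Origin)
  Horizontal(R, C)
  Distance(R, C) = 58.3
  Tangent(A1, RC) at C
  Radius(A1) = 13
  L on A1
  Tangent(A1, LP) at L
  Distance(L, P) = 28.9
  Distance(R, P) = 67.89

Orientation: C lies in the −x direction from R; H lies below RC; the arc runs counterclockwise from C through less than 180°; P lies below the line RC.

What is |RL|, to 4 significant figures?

71.83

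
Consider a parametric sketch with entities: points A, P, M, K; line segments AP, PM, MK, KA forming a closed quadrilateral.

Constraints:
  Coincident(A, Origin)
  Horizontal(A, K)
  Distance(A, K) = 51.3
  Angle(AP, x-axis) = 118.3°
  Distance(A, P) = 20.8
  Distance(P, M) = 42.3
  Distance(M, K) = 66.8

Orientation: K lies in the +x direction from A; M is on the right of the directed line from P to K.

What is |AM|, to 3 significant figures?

26.4

A is at the origin; A and K share the same y with |AK| = 51.3 and K in +x, so K = (51.3, 0). AP runs at 118.3° with |AP| = 20.8, so P = (-9.86, 18.3). M is determined by |PM| = 42.3 and |MK| = 66.8 together: it lies at the intersection of circle(P, 42.3) and circle(K, 66.8). With |PK| = 63.8, the foot of the radical line on PK is 11.0 from P and the perpendicular offset is √(42.3² − 11.0²) = 40.8. Taking the right-of-PK solution: M = (-11.1, -24.0).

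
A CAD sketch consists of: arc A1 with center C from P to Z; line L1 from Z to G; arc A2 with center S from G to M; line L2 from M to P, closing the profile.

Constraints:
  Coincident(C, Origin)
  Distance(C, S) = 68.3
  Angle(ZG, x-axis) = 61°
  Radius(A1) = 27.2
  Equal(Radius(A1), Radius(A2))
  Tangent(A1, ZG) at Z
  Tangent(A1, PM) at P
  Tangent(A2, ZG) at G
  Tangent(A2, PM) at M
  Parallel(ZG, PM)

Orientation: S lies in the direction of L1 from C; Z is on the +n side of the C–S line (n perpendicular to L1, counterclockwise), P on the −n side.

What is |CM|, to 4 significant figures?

73.52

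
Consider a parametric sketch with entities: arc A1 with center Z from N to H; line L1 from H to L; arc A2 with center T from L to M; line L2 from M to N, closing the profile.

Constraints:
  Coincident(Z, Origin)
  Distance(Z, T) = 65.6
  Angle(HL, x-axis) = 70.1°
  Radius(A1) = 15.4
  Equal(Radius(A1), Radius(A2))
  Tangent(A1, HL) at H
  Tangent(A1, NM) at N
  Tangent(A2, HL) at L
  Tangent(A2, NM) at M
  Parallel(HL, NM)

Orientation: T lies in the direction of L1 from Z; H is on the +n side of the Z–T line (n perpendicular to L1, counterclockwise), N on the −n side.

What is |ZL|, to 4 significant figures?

67.38

Tangency of A1 to both parallel lines with radius 15.4 puts H and N at Z ± 15.4·n: H = (-14.48, 5.242), N = (14.48, -5.242). Equal radii place L and M the same way about T: L = T + 15.4·n = (7.848, 66.92), M = T − 15.4·n = (36.81, 56.44). Then |ZL| = |L − Z| = 67.38.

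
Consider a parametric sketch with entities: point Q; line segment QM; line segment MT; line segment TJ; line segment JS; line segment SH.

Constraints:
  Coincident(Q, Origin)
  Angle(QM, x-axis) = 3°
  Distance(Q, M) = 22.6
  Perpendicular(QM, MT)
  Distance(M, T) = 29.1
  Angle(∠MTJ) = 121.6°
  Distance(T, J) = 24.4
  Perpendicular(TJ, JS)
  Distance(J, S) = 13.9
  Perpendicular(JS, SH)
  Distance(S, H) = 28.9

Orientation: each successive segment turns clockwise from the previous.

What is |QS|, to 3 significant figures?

30.5

Q is at the origin; QM runs at 3.0° with length 22.6, so M = (22.6, 1.18). The perpendicularity gives MT at right angles to QM, so MT runs at -87.0°; with |MT| = 29.1, T = (24.1, -27.9). ∠MTJ = 121.6° gives TJ at -145° from the x-axis; with |TJ| = 24.4, J = (4.01, -41.7). TJ is perpendicular to JS, so JS runs at 125°; with |JS| = 13.9, S = (-3.89, -30.3). Then |QS| = |S − Q| = 30.5.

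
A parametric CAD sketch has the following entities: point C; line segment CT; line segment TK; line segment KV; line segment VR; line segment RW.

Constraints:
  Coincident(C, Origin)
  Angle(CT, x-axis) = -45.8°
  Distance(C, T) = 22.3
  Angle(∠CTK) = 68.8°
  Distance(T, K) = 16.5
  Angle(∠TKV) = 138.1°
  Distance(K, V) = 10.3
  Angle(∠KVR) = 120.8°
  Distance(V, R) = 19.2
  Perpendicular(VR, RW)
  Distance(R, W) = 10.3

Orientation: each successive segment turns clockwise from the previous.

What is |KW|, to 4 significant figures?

24.52

C is at the origin; CT runs at -45.8° with length 22.3, so T = (15.55, -15.99). ∠CTK = 68.8° gives TK at -157.0° from the x-axis; with |TK| = 16.5, K = (0.3585, -22.43). ∠TKV = 138.1° gives KV at 161.1° from the x-axis; with |KV| = 10.3, V = (-9.386, -19.10). ∠KVR = 120.8° gives VR at 101.9° from the x-axis; with |VR| = 19.2, R = (-13.35, -0.3104). VR is perpendicular to RW, so RW runs at 11.90°; with |RW| = 10.3, W = (-3.267, 1.813). Then |KW| = |W − K| = 24.52.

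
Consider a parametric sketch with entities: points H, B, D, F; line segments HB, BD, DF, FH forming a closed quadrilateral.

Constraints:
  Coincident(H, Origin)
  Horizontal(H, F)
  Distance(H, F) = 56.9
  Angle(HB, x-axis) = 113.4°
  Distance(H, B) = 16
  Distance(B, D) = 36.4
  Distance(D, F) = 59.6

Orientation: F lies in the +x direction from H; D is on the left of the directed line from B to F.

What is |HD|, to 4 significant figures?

46.25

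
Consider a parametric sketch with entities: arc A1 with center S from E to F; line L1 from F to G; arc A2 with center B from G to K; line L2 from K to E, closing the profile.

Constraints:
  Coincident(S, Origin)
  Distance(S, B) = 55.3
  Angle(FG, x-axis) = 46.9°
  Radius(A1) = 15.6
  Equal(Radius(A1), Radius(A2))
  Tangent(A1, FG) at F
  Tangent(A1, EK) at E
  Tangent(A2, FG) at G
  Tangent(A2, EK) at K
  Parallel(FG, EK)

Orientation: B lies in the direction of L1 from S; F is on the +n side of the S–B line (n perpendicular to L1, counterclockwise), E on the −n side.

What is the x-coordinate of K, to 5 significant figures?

49.176

Tangency of A1 to both parallel lines with radius 15.6 puts F and E at S ± 15.6·n: F = (-11.391, 10.659), E = (11.391, -10.659). Equal radii place G and K the same way about B: G = B + 15.6·n = (26.395, 51.037), K = B − 15.6·n = (49.176, 29.719). So K.x = 49.176.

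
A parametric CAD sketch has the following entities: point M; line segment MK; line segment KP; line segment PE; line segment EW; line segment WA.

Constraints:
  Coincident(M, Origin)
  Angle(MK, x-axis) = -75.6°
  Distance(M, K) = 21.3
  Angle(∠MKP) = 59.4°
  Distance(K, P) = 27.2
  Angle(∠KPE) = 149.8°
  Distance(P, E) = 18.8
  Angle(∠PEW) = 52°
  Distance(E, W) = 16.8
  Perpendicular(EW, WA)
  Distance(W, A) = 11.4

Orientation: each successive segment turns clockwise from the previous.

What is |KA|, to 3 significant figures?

24.2

M is at the origin; MK runs at -75.6° with length 21.3, so K = (5.30, -20.6). ∠MKP = 59.4° gives KP at 164° from the x-axis; with |KP| = 27.2, P = (-20.8, -13.0). ∠KPE = 149.8° gives PE at 134° from the x-axis; with |PE| = 18.8, E = (-33.8, 0.572). ∠PEW = 52.0° gives EW at 5.60° from the x-axis; with |EW| = 16.8, W = (-17.1, 2.21). The perpendicularity gives WA at right angles to EW, so WA runs at -84.4°; with |WA| = 11.4, A = (-16.0, -9.13). Then |KA| = |A − K| = 24.2.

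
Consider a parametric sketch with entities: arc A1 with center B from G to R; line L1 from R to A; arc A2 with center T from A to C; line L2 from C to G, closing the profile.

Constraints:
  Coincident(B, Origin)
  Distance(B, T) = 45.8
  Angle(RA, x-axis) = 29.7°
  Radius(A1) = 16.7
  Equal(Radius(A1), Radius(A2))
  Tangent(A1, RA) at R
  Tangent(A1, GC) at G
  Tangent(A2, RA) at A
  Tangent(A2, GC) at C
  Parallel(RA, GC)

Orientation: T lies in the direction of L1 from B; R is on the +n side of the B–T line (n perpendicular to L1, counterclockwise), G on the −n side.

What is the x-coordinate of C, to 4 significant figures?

48.06

The slot axis is L1's direction at 29.7°, so u = (cos 29.7°, sin 29.7°) = (0.8686, 0.4955) and n = (−sin 29.7°, cos 29.7°) = (-0.4955, 0.8686). B is at the origin and T lies 45.8 along u from B, so T = 45.8·u = (39.78, 22.69). Tangency of A1 to both parallel lines with radius 16.7 puts R and G at B ± 16.7·n: R = (-8.274, 14.51), G = (8.274, -14.51). Equal radii place A and C the same way about T: A = T + 16.7·n = (31.51, 37.20), C = T − 16.7·n = (48.06, 8.186). So C.x = 48.06.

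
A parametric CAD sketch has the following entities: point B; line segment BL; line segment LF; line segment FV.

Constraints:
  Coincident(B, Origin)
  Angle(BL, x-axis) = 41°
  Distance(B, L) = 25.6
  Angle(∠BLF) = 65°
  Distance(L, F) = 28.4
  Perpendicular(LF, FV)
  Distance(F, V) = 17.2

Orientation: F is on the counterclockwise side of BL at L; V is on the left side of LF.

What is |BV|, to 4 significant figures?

18.58

B is at the origin; BL runs at 41.0° with length 25.6, so L = 25.6·(cos 41.0°, sin 41.0°) = (19.32, 16.80). ∠BLF = 65.0°, so LF runs at 41.0° + (180° − 65.0°) = 156.0° from the x-axis; with |LF| = 28.4, F = L + 28.4·(cos 156.0°, sin 156.0°) = (-6.624, 28.35). LF ⟂ FV; with |FV| = 17.2 on the left of LF, V = F + 17.2·(-0.4067, -0.9135) = (-13.62, 12.63). Then |BV| = |V − B| = 18.58.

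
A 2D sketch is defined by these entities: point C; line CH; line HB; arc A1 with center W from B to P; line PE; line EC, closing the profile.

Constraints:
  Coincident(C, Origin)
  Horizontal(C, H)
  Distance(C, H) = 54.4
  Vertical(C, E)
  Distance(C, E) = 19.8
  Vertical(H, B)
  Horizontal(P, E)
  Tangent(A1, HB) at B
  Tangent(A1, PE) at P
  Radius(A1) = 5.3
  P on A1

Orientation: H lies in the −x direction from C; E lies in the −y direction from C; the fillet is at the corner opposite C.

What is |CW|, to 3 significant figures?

51.2

C is at the origin; C and H share the same y with |CH| = 54.4 and H on the −x side, so H = (-54.4, 0.00). C and E share the same x with |CE| = 19.8 and E on the −y side, so E = (0.00, -19.8). The virtual corner opposite C is at (-54.4, -19.8). The tangent condition forces WB to be normal to HB and A1 meets PE tangentially, so WP is at right angles to PE, with radius 5.3, so the center W sits 5.3 in from both sides at W = (-49.1, -14.5). Then |CW| = |W − C| = 51.2.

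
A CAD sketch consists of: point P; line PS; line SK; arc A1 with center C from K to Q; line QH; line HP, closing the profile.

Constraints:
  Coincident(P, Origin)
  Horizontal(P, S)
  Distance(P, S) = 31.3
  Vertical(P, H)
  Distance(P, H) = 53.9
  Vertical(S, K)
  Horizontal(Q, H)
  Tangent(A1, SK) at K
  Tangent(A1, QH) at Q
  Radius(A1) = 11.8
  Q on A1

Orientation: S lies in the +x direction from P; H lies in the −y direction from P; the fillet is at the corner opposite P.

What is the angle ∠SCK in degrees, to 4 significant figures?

74.34°

P is at the origin; PS is horizontal with |PS| = 31.3 and S on the +x side, so S = (31.30, 0.000). P and H share the same x with |PH| = 53.9 and H on the −y side, so H = (0.000, -53.90). The virtual corner opposite P is at (31.30, -53.90). Since A1 is tangent to SK there, CK ⟂ SK and since A1 is tangent to QH there, CQ ⟂ QH, with radius 11.8, so the center C sits 11.8 in from both sides at C = (19.50, -42.10). That places the tangent points at K = (31.30, -42.10) on SK and Q = (19.50, -53.90) on QH. Then cos ∠SCK = CS·CK / (|CS||CK|), giving 74.34°.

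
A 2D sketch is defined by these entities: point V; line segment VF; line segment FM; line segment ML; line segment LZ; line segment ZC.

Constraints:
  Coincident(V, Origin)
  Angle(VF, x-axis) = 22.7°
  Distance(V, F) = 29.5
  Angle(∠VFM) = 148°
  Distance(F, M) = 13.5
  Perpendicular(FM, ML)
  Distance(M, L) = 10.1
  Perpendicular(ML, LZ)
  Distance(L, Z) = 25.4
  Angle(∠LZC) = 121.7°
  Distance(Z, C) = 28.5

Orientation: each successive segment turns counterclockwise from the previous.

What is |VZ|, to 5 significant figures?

14.236

V is at the origin; VF runs at 22.7° with length 29.5, so F = (27.215, 11.384). ∠VFM = 148.0° gives FM at 54.700° from the x-axis; with |FM| = 13.5, M = (35.016, 22.402). FM ⟂ ML, so ML runs at 144.70°; with |ML| = 10.1, L = (26.773, 28.238). ML ⟂ LZ, so LZ runs at -125.30°; with |LZ| = 25.4, Z = (12.095, 7.5086). Then |VZ| = |Z − V| = 14.236.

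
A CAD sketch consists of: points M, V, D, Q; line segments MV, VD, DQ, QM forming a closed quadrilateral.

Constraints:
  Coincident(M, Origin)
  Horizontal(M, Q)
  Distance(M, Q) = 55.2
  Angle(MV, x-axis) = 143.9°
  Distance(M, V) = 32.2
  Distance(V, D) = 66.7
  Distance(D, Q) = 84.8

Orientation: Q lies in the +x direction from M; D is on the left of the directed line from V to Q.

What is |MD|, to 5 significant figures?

74.417

Checks: |MQ| = 55.20 ✓; |MV| = 32.20 ✓; |VD| = 66.70 ✓; |DQ| = 84.80 ✓.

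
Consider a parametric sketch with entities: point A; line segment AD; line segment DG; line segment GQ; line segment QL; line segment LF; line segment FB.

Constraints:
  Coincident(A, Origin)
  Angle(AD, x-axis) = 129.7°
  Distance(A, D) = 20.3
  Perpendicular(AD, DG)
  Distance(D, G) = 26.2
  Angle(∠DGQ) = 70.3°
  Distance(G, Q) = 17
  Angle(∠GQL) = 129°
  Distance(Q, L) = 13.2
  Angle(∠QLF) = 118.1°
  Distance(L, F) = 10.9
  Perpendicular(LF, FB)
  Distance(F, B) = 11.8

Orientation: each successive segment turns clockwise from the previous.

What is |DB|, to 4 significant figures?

9.062

∠QLF = 118.1° gives LF at 177.1° from the x-axis; with |LF| = 10.9, F = (-4.679, 5.617). LF ⟂ FB, so FB runs at 87.10°; with |FB| = 11.8, B = (-4.082, 17.40). Then |DB| = |B − D| = 9.062.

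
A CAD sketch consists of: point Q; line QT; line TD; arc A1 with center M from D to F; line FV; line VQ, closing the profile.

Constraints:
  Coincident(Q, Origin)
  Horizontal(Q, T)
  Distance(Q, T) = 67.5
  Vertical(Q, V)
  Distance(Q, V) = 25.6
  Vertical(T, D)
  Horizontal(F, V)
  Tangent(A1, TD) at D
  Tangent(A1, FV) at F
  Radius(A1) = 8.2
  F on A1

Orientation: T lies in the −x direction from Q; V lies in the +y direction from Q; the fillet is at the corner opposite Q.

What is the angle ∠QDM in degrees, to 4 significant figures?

14.45°

Q is at the origin; QT is horizontal with |QT| = 67.5 and T on the −x side, so T = (-67.50, 0.000). Q and V share the same x with |QV| = 25.6 and V on the +y side, so V = (0.000, 25.60). The virtual corner opposite Q is at (-67.50, 25.60). The tangent condition forces MD to be normal to TD and the tangent condition forces MF to be normal to FV, with radius 8.2, so the center M sits 8.2 in from both sides at M = (-59.30, 17.40). That places the tangent points at D = (-67.50, 17.40) on TD and F = (-59.30, 25.60) on FV. Then cos ∠QDM = DQ·DM / (|DQ||DM|), giving 14.45°.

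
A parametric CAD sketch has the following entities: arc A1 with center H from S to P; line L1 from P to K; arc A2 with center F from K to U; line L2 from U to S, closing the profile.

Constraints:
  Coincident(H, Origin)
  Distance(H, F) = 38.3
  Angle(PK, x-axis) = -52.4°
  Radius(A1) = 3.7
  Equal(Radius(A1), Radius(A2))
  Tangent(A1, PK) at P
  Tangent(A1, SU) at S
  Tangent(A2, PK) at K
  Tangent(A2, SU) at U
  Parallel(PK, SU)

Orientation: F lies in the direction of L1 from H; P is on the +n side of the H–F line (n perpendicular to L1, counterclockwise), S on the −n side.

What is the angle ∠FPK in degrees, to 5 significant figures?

5.5180°

The slot axis is L1's direction at -52.4°, so u = (cos -52.4°, sin -52.4°) = (0.61015, -0.79229) and n = (−sin -52.4°, cos -52.4°) = (0.79229, 0.61015). H is at the origin and F lies 38.3 along u from H, so F = 38.3·u = (23.369, -30.345). Tangency of A1 to both parallel lines with radius 3.7 puts P and S at H ± 3.7·n: P = (2.9315, 2.2575), S = (-2.9315, -2.2575). Equal radii place K and U the same way about F: K = F + 3.7·n = (26.300, -28.087), U = F − 3.7·n = (20.437, -32.602). Then cos ∠FPK = PF·PK / (|PF||PK|), giving 5.5180°.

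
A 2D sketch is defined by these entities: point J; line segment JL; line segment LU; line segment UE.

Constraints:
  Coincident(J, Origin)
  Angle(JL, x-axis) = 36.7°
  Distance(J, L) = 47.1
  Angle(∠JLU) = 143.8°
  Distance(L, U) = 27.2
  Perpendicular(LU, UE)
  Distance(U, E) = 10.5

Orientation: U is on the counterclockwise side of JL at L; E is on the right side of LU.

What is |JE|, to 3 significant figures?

75.6

∠JLU = 143.8°, so LU runs at 36.7° + (180° − 143.8°) = 72.9° from the x-axis; with |LU| = 27.2, U = L + 27.2·(cos 72.9°, sin 72.9°) = (45.8, 54.1). The perpendicularity gives UE at right angles to LU; with |UE| = 10.5 on the right of LU, E = U + 10.5·(0.956, -0.294) = (55.8, 51.1). Then |JE| = |E − J| = 75.6.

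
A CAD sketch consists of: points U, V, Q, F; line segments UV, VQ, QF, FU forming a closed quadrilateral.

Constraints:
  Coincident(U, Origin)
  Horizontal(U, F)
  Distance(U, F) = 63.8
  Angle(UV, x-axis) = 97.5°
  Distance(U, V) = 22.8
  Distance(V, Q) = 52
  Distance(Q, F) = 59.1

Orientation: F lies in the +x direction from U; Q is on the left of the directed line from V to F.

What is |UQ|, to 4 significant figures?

66.14

Checks: |VQ| = 52.00 ✓; |QF| = 59.10 ✓.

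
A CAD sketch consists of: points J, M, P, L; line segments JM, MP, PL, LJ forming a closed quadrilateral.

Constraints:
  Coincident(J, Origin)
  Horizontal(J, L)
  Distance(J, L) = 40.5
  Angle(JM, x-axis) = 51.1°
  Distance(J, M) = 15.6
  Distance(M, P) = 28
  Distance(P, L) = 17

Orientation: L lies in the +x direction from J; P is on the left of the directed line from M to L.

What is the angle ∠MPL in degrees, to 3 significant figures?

91.0°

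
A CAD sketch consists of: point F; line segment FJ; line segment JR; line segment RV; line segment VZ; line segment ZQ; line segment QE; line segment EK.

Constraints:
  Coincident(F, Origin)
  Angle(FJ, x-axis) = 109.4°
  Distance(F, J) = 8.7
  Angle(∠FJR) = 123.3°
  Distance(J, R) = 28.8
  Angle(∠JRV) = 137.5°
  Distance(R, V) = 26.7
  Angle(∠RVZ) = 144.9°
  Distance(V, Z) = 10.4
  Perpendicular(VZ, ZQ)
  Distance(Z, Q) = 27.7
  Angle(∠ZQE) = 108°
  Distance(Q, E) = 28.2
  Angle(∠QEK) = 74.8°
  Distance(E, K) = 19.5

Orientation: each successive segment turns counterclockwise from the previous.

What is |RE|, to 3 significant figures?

21.7

F is at the origin; FJ runs at 109.4° with length 8.7, so J = (-2.89, 8.21). ∠FJR = 123.3° gives JR at 166° from the x-axis; with |JR| = 28.8, R = (-30.8, 15.1). ∠JRV = 137.5° gives RV at -151° from the x-axis; with |RV| = 26.7, V = (-54.3, 2.34). ∠RVZ = 144.9° gives VZ at -116° from the x-axis; with |VZ| = 10.4, Z = (-58.9, -6.98). VZ ⟂ ZQ, so ZQ runs at -26.3°; with |ZQ| = 27.7, Q = (-34.1, -19.3). ∠ZQE = 108.0° gives QE at 45.7° from the x-axis; with |QE| = 28.2, E = (-14.4, 0.930). Then |RE| = |E − R| = 21.7.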